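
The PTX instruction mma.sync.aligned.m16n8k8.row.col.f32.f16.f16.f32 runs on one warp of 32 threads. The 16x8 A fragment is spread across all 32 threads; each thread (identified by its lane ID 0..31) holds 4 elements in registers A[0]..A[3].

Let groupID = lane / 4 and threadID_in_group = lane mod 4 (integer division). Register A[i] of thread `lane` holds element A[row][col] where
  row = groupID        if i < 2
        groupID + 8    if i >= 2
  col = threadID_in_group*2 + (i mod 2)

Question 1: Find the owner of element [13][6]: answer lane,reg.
23,2

r=13⇒gr=5,Rb=1  c=6⇒th=3,odd=0
L=5*4+3=23  i=1*2+0=2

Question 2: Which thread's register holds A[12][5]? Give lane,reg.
r=12⇒gr=4,Rb=1  c=5⇒th=2,odd=1
L=4*4+2=18  i=1*2+1=3

18,3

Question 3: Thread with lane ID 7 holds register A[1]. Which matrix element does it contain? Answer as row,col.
lane 7=>7/4=1, 7 mod 4=3
i=1  r:1+0=>1  c:2·3+1=>7

1,7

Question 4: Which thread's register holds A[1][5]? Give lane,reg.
r=1->g=1,rb=0  c=5->t=2,b0=1
L=1*4+2=6  i=0*2+1=1

6,1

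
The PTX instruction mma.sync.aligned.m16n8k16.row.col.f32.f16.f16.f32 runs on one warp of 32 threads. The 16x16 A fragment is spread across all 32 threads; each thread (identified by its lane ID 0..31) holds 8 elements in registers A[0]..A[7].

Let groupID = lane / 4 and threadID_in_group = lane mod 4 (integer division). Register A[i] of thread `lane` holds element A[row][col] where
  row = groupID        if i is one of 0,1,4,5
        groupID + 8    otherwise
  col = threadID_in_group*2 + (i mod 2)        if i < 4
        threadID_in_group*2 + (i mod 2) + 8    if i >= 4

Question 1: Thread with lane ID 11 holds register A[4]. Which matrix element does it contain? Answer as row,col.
lane 11->11/4=2, 11 mod 4=3
i=4  r:2+0->2  c:2·3+0+8->14

2,14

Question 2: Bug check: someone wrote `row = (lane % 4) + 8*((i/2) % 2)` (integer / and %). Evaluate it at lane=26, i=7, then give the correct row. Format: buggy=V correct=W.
buggy=10 correct=14

`(lane % 4) + 8*((i/2) % 2)`[26,7]→10
lane 26: G=6 (26/4), T=2 (26%4)
i=7: r=6+8=14, c=2*2+1+8=13
row: 10 vs 14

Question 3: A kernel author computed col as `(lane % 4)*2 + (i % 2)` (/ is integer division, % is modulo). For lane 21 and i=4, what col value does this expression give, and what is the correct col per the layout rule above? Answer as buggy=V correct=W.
`(lane % 4)*2 + (i % 2)`[21,4]=>2
21: grp=5,tig=1
[4] (5+0,1*2+0+8) = (5,10)
col: 2 vs 10

buggy=2 correct=10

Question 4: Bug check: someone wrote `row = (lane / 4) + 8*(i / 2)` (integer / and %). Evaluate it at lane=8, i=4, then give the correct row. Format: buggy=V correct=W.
buggy=18 correct=2

`(lane / 4) + 8*(i / 2)`[8,4]=>18
lane 8=>8/4=2, 8 mod 4=0
i=4  r:2+0=>2  c:2·0+0+8=>8
row: 18 vs 2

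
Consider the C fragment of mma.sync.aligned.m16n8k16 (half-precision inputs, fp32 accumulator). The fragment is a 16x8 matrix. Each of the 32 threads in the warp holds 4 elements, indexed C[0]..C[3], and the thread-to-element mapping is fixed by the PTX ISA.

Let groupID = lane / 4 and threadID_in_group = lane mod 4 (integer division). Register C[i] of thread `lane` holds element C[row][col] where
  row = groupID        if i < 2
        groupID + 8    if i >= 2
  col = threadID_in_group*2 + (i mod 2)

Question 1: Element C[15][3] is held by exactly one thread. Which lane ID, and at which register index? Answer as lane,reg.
29,3

r=15⇒gr=7,Rb=1  c=3⇒th=1,odd=1
L=7*4+1=29  i=1*2+1=3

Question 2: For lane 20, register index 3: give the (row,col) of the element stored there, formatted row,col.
13,1

lane 20->20/4=5, 20 mod 4=0
i=3  r:5+8->13  c:2·0+1->1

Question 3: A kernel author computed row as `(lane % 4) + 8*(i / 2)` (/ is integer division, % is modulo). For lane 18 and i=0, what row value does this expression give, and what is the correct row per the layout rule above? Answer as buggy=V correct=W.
`(lane % 4) + 8*(i / 2)`[18,0]->2
L=18->gid=18>>2=4, tid=18&3=2
[0]->row 4+0=4  col 2·2+0=4
row: 2 vs 4

buggy=2 correct=4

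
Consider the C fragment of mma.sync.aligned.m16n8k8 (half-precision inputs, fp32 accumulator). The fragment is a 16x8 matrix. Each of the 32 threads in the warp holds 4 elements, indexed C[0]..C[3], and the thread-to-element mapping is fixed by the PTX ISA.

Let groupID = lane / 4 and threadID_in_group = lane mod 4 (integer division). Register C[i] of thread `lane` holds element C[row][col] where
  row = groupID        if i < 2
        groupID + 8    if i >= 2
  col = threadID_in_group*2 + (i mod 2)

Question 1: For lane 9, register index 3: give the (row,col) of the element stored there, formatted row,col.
L=9⇒gr=9>>2=2, th=9&3=1
[3]⇒row 2+8=10  col 1·2+1=3

10,3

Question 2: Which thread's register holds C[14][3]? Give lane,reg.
r:14=>grp=6,rB=1  c:3=>tig=1,lo=1
L=6*4+1=25  i=1*2+1=3

25,3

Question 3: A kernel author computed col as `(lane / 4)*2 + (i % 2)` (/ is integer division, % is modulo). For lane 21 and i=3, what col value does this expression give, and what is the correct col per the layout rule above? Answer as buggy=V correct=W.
`(lane / 4)*2 + (i % 2)`[21,3]->11
L=21->gid=21>>2=5, tid=21&3=1
[3]->row 5+8=13  col 1·2+1=3
col: 11 vs 3

buggy=11 correct=3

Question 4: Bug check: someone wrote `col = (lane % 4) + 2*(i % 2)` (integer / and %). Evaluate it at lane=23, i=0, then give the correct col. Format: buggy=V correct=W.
`(lane % 4) + 2*(i % 2)`[23,0]->3
23: g=5,t=3
[0] (5+0,3*2+0) = (5,6)
col: 3 vs 6

buggy=3 correct=6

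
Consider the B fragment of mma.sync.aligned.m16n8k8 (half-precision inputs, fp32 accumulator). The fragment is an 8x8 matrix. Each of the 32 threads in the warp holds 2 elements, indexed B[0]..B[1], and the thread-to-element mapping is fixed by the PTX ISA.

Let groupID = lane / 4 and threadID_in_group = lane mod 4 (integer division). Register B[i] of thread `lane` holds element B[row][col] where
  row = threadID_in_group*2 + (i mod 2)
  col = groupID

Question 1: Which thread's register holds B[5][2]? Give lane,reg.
10,1

c: 2->gid=2  r: 5->tid=2,i&1=1
L=2*4+2=10  i=1=1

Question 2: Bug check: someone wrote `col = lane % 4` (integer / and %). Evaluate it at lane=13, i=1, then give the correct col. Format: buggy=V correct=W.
`lane % 4`[13,1]→1
lane 13: G=3 (13/4), T=1 (13%4)
i=1: r=1*2+1=3, c=G=3
col: 1 vs 3

buggy=1 correct=3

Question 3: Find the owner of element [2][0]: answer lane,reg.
1,0

c=0->g=0  r=2->t=1,b0=0
L=0*4+1=1  i=0=0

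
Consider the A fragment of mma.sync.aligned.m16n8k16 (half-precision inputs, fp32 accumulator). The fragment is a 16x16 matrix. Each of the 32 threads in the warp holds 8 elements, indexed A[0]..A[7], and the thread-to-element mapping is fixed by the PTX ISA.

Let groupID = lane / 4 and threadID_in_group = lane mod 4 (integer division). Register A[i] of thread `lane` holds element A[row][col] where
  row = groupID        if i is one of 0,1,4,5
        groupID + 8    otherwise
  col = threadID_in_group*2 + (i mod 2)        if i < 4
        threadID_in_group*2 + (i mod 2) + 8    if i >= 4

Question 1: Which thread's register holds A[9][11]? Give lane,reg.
5,7

r=9→G=1,rhi=1  c=11→chi=1,T=1,p=1
L=1*4+1=5  i=1*4+1*2+1=7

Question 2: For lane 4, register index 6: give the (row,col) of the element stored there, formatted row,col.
9,8

4: G=1,T=0
[6] (1+8,0*2+0+8) = (9,8)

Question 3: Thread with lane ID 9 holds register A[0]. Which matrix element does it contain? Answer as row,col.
lane 9→9/4=2, 9 mod 4=1
i=0  r:2+0→2  c:2·1+0+0→2

2,2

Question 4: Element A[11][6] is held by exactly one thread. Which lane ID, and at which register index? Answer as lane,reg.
15,2

r: 11->gid=3,r8=1  c: 6->c8=0,tid=3,i&1=0
L=3*4+3=15  i=0*4+1*2+0=2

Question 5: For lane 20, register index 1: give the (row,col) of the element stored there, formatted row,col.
5,1

lane 20→20/4=5, 20 mod 4=0
i=1  r:5+0→5  c:2·0+1+0→1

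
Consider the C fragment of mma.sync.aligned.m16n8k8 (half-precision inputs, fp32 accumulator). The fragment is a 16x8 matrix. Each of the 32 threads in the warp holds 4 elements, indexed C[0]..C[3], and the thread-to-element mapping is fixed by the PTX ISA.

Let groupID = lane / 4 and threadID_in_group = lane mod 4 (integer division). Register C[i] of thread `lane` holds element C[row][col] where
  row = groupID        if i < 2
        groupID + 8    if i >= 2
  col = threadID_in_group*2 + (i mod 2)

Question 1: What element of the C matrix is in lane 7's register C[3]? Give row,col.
lane 7=>7/4=1, 7 mod 4=3
i=3  r:1+8=>9  c:2·3+1=>7

9,7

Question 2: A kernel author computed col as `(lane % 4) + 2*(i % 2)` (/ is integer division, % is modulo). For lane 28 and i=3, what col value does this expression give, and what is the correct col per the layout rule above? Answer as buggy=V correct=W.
buggy=2 correct=1

`(lane % 4) + 2*(i % 2)`[28,3]=>2
lane 28=>28/4=7, 28 mod 4=0
i=3  r:7+8=>15  c:2·0+1=>1
col: 2 vs 1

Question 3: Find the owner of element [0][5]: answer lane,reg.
r:0=>grp=0,rB=0  c:5=>tig=2,lo=1
L=0*4+2=2  i=0*2+1=1

2,1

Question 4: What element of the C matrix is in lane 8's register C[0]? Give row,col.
L=8→G=8>>2=2, T=8&3=0
[0]→row 2+0=2  col 0·2+0=0

2,0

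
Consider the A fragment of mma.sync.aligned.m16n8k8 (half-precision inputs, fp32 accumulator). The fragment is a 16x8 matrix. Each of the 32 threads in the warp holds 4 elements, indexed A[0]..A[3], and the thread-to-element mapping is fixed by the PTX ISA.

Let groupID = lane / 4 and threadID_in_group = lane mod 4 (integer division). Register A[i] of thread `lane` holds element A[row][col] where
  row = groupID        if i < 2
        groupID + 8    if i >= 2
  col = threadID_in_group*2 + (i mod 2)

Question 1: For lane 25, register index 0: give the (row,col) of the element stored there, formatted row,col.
L=25⇒gr=25>>2=6, th=25&3=1
[0]⇒row 6+0=6  col 1·2+0=2

6,2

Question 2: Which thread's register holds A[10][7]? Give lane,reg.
r:10=>grp=2,rB=1  c:7=>tig=3,lo=1
L=2*4+3=11  i=1*2+1=3

11,3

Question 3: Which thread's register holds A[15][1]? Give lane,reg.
28,3

r=15->g=7,rb=1  c=1->t=0,b0=1
L=7*4+0=28  i=1*2+1=3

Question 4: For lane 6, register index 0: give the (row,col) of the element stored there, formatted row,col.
1,4

6: gid=1,tid=2
[0] (1+0,2*2+0) = (1,4)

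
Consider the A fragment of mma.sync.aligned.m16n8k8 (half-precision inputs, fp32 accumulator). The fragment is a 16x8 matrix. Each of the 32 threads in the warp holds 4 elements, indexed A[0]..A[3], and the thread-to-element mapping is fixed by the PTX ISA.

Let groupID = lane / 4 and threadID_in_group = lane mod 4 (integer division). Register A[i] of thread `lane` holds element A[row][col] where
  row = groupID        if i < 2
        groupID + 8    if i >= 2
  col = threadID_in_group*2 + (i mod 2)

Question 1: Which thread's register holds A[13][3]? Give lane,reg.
r: 13->gid=5,r8=1  c: 3->tid=1,i&1=1
L=5*4+1=21  i=1*2+1=3

21,3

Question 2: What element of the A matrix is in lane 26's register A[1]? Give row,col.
L=26->g=26>>2=6, t=26&3=2
[1]->row 6+0=6  col 2·2+1=5

6,5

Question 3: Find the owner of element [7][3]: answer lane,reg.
29,1

r:7=>grp=7,rB=0  c:3=>tig=1,lo=1
L=7*4+1=29  i=0*2+1=1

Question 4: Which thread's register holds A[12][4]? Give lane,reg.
18,2

r=12->g=4,rb=1  c=4->t=2,b0=0
L=4*4+2=18  i=1*2+0=2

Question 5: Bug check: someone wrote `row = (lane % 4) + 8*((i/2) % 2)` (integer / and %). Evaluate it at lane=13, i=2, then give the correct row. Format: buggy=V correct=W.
buggy=9 correct=11

`(lane % 4) + 8*((i/2) % 2)`[13,2]=>9
13: grp=3,tig=1
[2] (3+8,1*2+0) = (11,2)
row: 9 vs 11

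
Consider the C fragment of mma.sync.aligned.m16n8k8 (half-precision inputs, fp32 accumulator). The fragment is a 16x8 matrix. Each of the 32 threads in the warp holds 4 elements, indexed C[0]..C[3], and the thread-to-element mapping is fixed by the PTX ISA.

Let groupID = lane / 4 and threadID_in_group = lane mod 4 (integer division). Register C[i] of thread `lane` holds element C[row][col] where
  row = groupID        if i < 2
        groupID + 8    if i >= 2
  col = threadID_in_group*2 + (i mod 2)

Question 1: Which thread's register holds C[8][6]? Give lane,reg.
r=8->g=0,rb=1  c=6->t=3,b0=0
L=0*4+3=3  i=1*2+0=2

3,2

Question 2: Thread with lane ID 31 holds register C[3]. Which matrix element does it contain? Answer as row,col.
lane 31->31/4=7, 31 mod 4=3
i=3  r:7+8->15  c:2·3+1->7

15,7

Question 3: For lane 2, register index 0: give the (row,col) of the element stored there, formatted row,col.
2: grp=0,tig=2
[0] (0+0,2*2+0) = (0,4)

0,4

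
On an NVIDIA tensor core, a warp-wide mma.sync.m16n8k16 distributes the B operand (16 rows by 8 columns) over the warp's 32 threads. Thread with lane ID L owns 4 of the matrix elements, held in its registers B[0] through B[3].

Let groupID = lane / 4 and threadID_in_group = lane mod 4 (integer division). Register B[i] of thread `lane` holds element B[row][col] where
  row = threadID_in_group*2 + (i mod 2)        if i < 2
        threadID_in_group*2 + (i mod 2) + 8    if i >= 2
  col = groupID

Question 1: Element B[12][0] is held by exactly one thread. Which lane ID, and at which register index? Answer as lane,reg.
c: 0->gid=0  r: 12->r8=1,tid=2,i&1=0
L=0*4+2=2  i=1*2+0=2

2,2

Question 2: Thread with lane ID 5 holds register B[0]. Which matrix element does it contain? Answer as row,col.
lane 5=>5/4=1, 5 mod 4=1
i=0  r:2·1+0+0=>2  c:1

2,1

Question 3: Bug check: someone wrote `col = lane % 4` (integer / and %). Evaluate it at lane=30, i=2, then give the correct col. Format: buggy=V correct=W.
`lane % 4`[30,2]⇒2
30: gr=7,th=2
[2] (2*2+0+8,7) = (12,7)
col: 2 vs 7

buggy=2 correct=7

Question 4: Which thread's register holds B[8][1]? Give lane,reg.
4,2

c=1⇒gr=1  r=8⇒Rb=1,th=0,odd=0
L=1*4+0=4  i=1*2+0=2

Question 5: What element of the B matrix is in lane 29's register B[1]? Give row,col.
L=29=>grp=29>>2=7, tig=29&3=1
[1]=>row 1·2+1+0=3  col grp=7

3,7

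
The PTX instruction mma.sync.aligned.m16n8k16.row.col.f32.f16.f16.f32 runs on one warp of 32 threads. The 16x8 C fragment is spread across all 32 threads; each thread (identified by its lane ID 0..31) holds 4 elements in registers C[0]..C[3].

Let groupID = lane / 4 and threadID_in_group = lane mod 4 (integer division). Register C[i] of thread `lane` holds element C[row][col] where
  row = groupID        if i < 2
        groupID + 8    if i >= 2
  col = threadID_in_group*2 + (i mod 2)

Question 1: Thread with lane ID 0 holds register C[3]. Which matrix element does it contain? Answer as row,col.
L=0⇒gr=0>>2=0, th=0&3=0
[3]⇒row 0+8=8  col 0·2+1=1

8,1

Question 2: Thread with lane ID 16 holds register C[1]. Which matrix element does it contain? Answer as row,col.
4,1

lane 16→16/4=4, 16 mod 4=0
i=1  r:4+0→4  c:2·0+1→1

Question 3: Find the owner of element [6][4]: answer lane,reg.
26,0

r:6=>grp=6,rB=0  c:4=>tig=2,lo=0
L=6*4+2=26  i=0*2+0=0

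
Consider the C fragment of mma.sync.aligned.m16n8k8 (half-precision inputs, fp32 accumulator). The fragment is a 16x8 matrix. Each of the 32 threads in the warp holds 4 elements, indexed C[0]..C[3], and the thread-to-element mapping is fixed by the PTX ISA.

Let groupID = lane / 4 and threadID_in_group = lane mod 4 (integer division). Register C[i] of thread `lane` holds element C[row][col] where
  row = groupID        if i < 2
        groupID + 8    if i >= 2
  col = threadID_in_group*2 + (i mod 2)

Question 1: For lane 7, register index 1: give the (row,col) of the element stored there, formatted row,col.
1,7

L=7->g=7>>2=1, t=7&3=3
[1]->row 1+0=1  col 3·2+1=7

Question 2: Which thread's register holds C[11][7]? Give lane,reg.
15,3

r=11⇒gr=3,Rb=1  c=7⇒th=3,odd=1
L=3*4+3=15  i=1*2+1=3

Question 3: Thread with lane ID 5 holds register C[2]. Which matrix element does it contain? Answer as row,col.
9,2

lane 5: gr=1 (5/4), th=1 (5%4)
i=2: r=1+8=9, c=1*2+0=2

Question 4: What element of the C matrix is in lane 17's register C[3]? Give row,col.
12,3

lane 17→17/4=4, 17 mod 4=1
i=3  r:4+8→12  c:2·1+1→3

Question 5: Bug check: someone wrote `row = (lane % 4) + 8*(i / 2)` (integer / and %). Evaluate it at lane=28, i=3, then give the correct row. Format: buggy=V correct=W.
`(lane % 4) + 8*(i / 2)`[28,3]⇒8
L=28⇒gr=28>>2=7, th=28&3=0
[3]⇒row 7+8=15  col 0·2+1=1
row: 8 vs 15

buggy=8 correct=15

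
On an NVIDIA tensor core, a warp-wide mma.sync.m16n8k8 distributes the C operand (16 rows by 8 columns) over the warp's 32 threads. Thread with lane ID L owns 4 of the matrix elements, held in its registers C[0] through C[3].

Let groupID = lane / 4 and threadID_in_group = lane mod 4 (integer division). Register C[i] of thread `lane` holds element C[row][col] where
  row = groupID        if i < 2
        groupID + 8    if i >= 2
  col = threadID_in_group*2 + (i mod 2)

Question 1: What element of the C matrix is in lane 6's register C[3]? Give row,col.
lane 6: gid=1 (6/4), tid=2 (6%4)
i=3: r=1+8=9, c=2*2+1=5

9,5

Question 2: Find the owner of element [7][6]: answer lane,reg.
r: 7->gid=7,r8=0  c: 6->tid=3,i&1=0
L=7*4+3=31  i=0*2+0=0

31,0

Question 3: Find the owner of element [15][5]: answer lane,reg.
r:15=>grp=7,rB=1  c:5=>tig=2,lo=1
L=7*4+2=30  i=1*2+1=3

30,3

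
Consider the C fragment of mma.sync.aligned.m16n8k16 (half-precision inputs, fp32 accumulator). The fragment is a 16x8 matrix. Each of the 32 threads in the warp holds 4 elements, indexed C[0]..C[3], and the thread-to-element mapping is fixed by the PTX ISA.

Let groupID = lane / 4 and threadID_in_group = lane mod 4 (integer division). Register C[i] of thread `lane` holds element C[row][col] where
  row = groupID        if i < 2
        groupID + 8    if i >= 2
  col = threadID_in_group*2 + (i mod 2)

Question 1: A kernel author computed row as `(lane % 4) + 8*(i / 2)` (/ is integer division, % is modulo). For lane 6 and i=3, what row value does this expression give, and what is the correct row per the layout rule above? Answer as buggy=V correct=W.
buggy=10 correct=9

`(lane % 4) + 8*(i / 2)`[6,3]→10
6: G=1,T=2
[3] (1+8,2*2+1) = (9,5)
row: 10 vs 9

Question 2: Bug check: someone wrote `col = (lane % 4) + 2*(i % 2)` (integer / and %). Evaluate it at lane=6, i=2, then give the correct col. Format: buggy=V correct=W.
buggy=2 correct=4

`(lane % 4) + 2*(i % 2)`[6,2]→2
6: G=1,T=2
[2] (1+8,2*2+0) = (9,4)
col: 2 vs 4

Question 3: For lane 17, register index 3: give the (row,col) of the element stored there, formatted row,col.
L=17->gid=17>>2=4, tid=17&3=1
[3]->row 4+8=12  col 1·2+1=3

12,3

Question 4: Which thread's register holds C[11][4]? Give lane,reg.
r=11→G=3,rhi=1  c=4→T=2,p=0
L=3*4+2=14  i=1*2+0=2

14,2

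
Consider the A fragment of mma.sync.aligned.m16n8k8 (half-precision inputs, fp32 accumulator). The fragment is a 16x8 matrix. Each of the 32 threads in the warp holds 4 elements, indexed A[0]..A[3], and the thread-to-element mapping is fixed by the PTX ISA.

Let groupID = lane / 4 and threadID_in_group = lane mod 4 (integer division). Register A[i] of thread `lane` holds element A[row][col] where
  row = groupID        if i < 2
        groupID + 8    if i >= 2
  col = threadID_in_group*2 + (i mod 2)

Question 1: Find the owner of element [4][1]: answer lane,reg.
r:4=>grp=4,rB=0  c:1=>tig=0,lo=1
L=4*4+0=16  i=0*2+1=1

16,1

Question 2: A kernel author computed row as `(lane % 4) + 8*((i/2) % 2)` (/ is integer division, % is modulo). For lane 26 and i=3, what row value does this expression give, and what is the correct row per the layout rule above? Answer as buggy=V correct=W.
`(lane % 4) + 8*((i/2) % 2)`[26,3]→10
26: G=6,T=2
[3] (6+8,2*2+1) = (14,5)
row: 10 vs 14

buggy=10 correct=14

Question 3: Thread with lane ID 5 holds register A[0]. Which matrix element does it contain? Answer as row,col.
5: gr=1,th=1
[0] (1+0,1*2+0) = (1,2)

1,2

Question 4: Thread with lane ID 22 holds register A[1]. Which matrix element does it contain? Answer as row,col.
5,5

lane 22⇒22/4=5, 22 mod 4=2
i=1  r:5+0⇒5  c:2·2+1⇒5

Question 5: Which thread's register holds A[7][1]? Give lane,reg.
28,1

r=7->g=7,rb=0  c=1->t=0,b0=1
L=7*4+0=28  i=0*2+1=1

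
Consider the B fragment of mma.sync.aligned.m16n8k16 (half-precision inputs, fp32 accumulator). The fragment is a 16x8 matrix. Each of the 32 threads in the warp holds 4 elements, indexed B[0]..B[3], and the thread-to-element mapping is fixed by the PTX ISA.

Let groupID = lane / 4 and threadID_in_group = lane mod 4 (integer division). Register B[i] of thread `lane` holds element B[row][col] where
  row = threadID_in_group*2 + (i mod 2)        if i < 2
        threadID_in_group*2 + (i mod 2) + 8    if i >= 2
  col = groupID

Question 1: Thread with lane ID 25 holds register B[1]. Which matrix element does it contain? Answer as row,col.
3,6

lane 25→25/4=6, 25 mod 4=1
i=1  r:2·1+1+0→3  c:6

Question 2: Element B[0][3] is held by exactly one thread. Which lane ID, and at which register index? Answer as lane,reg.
12,0

c=3⇒gr=3  r=0⇒Rb=0,th=0,odd=0
L=3*4+0=12  i=0*2+0=0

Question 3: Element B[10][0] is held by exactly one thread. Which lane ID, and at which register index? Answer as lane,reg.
c=0→G=0  r=10→rhi=1,T=1,p=0
L=0*4+1=1  i=1*2+0=2

1,2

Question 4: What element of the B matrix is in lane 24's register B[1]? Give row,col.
1,6

L=24->gid=24>>2=6, tid=24&3=0
[1]->row 0·2+1+0=1  col gid=6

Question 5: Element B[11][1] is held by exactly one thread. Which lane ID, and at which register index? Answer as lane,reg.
5,3

c=1->g=1  r=11->rb=1,t=1,b0=1
L=1*4+1=5  i=1*2+1=3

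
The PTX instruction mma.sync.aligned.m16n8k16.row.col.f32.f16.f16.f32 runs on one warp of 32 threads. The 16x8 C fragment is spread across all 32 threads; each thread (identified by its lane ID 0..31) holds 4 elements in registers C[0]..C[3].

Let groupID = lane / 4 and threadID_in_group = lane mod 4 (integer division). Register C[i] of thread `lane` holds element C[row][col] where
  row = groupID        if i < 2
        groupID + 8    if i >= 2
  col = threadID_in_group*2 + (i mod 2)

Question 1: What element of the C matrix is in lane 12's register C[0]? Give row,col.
lane 12: gr=3 (12/4), th=0 (12%4)
i=0: r=3+0=3, c=0*2+0=0

3,0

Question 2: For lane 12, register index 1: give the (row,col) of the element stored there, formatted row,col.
lane 12: G=3 (12/4), T=0 (12%4)
i=1: r=3+0=3, c=0*2+1=1

3,1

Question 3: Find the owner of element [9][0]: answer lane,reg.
4,2

r=9⇒gr=1,Rb=1  c=0⇒th=0,odd=0
L=1*4+0=4  i=1*2+0=2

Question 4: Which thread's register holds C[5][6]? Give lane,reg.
r=5→G=5,rhi=0  c=6→T=3,p=0
L=5*4+3=23  i=0*2+0=0

23,0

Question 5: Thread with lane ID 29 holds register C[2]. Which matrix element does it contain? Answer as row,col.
15,2

29: gr=7,th=1
[2] (7+8,1*2+0) = (15,2)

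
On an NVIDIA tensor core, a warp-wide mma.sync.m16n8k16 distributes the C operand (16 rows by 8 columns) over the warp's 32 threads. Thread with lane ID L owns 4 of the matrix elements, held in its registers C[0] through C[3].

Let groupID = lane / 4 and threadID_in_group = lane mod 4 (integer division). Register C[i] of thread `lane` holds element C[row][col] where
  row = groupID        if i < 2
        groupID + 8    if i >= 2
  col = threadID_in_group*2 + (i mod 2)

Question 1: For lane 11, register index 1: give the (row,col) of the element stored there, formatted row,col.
2,7

lane 11→11/4=2, 11 mod 4=3
i=1  r:2+0→2  c:2·3+1→7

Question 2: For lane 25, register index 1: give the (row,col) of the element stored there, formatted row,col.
6,3

lane 25->25/4=6, 25 mod 4=1
i=1  r:6+0->6  c:2·1+1->3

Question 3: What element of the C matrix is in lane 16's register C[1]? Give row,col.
4,1

lane 16->16/4=4, 16 mod 4=0
i=1  r:4+0->4  c:2·0+1->1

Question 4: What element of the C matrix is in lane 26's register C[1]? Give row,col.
6,5

L=26->gid=26>>2=6, tid=26&3=2
[1]->row 6+0=6  col 2·2+1=5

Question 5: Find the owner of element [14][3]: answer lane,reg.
r: 14->gid=6,r8=1  c: 3->tid=1,i&1=1
L=6*4+1=25  i=1*2+1=3

25,3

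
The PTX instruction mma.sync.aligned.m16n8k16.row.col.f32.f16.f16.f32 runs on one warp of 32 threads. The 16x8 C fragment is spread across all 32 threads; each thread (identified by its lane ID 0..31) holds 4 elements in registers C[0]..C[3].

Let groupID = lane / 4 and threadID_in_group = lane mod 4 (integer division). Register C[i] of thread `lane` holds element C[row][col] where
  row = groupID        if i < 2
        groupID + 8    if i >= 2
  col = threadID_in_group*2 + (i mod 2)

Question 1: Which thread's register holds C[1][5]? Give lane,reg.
r:1=>grp=1,rB=0  c:5=>tig=2,lo=1
L=1*4+2=6  i=0*2+1=1

6,1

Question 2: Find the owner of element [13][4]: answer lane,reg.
22,2

r=13->g=5,rb=1  c=4->t=2,b0=0
L=5*4+2=22  i=1*2+0=2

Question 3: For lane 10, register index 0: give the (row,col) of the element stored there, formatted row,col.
L=10⇒gr=10>>2=2, th=10&3=2
[0]⇒row 2+0=2  col 2·2+0=4

2,4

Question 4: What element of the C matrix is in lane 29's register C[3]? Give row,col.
29: gid=7,tid=1
[3] (7+8,1*2+1) = (15,3)

15,3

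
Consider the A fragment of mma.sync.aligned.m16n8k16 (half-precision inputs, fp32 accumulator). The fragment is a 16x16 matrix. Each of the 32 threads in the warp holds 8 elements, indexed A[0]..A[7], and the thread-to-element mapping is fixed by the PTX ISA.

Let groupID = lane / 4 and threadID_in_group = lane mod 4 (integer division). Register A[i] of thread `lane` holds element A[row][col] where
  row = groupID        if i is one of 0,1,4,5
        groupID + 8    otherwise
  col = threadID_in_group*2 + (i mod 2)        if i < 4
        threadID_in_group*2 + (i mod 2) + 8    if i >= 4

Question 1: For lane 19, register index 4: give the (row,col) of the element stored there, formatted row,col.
lane 19⇒19/4=4, 19 mod 4=3
i=4  r:4+0⇒4  c:2·3+0+8⇒14

4,14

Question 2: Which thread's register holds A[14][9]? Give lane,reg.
24,7

r=14⇒gr=6,Rb=1  c=9⇒Cb=1,th=0,odd=1
L=6*4+0=24  i=1*4+1*2+1=7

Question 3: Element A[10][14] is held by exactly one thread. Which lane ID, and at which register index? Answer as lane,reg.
r=10->g=2,rb=1  c=14->cb=1,t=3,b0=0
L=2*4+3=11  i=1*4+1*2+0=6

11,6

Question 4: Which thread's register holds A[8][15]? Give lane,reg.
r=8→G=0,rhi=1  c=15→chi=1,T=3,p=1
L=0*4+3=3  i=1*4+1*2+1=7

3,7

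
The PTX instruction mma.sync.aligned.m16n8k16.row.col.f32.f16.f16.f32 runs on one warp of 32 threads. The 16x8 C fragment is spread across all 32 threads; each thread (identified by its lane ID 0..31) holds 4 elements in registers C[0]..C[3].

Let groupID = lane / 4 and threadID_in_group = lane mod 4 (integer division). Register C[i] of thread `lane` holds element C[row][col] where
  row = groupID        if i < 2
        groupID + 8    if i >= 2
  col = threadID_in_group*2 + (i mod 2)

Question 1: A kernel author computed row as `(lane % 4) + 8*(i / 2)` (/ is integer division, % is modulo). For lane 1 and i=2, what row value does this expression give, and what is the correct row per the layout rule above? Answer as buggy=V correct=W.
buggy=9 correct=8

`(lane % 4) + 8*(i / 2)`[1,2]⇒9
1: gr=0,th=1
[2] (0+8,1*2+0) = (8,2)
row: 9 vs 8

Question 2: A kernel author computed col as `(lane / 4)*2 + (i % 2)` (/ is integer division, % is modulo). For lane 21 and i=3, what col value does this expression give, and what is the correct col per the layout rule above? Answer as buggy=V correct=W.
`(lane / 4)*2 + (i % 2)`[21,3]->11
lane 21->21/4=5, 21 mod 4=1
i=3  r:5+8->13  c:2·1+1->3
col: 11 vs 3

buggy=11 correct=3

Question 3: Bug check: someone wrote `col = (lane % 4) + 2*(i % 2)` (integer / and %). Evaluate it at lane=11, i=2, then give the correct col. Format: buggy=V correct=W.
`(lane % 4) + 2*(i % 2)`[11,2]=>3
11: grp=2,tig=3
[2] (2+8,3*2+0) = (10,6)
col: 3 vs 6

buggy=3 correct=6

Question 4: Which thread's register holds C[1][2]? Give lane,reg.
5,0

r: 1->gid=1,r8=0  c: 2->tid=1,i&1=0
L=1*4+1=5  i=0*2+0=0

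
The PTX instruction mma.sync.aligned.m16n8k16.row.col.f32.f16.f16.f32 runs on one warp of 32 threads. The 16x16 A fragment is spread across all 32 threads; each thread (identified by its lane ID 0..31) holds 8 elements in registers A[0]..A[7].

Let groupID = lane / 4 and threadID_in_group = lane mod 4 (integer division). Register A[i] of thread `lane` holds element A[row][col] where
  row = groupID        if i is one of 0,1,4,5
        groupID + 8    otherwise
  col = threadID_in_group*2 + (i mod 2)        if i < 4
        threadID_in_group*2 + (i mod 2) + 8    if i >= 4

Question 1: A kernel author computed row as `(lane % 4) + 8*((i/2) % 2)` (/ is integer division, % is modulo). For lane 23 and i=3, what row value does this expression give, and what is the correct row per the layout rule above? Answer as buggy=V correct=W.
`(lane % 4) + 8*((i/2) % 2)`[23,3]->11
23: gid=5,tid=3
[3] (5+8,3*2+1+0) = (13,7)
row: 11 vs 13

buggy=11 correct=13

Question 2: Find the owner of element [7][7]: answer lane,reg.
r=7⇒gr=7,Rb=0  c=7⇒Cb=0,th=3,odd=1
L=7*4+3=31  i=0*4+0*2+1=1

31,1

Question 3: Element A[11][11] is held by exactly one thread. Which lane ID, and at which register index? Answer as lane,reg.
13,7

r=11→G=3,rhi=1  c=11→chi=1,T=1,p=1
L=3*4+1=13  i=1*4+1*2+1=7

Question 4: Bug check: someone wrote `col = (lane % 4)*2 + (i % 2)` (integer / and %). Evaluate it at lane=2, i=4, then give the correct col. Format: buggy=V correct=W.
`(lane % 4)*2 + (i % 2)`[2,4]⇒4
2: gr=0,th=2
[4] (0+0,2*2+0+8) = (0,12)
col: 4 vs 12

buggy=4 correct=12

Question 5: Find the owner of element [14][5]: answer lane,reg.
26,3

r=14->g=6,rb=1  c=5->cb=0,t=2,b0=1
L=6*4+2=26  i=0*4+1*2+1=3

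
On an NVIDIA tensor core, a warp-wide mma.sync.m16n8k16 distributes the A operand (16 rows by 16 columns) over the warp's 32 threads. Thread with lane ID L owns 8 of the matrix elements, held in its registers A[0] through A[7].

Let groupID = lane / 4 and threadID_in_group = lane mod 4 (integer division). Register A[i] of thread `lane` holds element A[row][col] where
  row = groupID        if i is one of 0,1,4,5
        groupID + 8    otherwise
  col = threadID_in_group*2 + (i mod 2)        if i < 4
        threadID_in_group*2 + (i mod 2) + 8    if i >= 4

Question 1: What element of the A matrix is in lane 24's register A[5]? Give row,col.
6,9

24: g=6,t=0
[5] (6+0,0*2+1+8) = (6,9)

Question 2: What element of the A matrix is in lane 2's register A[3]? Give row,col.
2: g=0,t=2
[3] (0+8,2*2+1+0) = (8,5)

8,5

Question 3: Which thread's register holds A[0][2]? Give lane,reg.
1,0

r: 0->gid=0,r8=0  c: 2->c8=0,tid=1,i&1=0
L=0*4+1=1  i=0*4+0*2+0=0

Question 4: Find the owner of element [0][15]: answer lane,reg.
3,5

r=0->g=0,rb=0  c=15->cb=1,t=3,b0=1
L=0*4+3=3  i=1*4+0*2+1=5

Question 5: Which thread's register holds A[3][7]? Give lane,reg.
15,1

r=3⇒gr=3,Rb=0  c=7⇒Cb=0,th=3,odd=1
L=3*4+3=15  i=0*4+0*2+1=1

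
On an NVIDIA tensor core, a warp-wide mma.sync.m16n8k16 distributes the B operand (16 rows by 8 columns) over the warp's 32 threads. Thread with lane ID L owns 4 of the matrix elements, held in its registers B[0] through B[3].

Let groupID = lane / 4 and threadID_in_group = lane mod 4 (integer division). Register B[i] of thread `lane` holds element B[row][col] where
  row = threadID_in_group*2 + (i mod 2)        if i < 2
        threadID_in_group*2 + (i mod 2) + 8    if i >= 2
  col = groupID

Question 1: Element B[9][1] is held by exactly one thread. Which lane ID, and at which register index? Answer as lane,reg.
c: 1->gid=1  r: 9->r8=1,tid=0,i&1=1
L=1*4+0=4  i=1*2+1=3

4,3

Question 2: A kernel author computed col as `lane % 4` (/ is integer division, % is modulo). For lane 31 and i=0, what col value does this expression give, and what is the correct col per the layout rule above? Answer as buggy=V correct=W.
`lane % 4`[31,0]->3
lane 31: g=7 (31/4), t=3 (31%4)
i=0: r=3*2+0+0=6, c=g=7
col: 3 vs 7

buggy=3 correct=7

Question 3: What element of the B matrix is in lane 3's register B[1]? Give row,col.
lane 3: grp=0 (3/4), tig=3 (3%4)
i=1: r=3*2+1+0=7, c=grp=0

7,0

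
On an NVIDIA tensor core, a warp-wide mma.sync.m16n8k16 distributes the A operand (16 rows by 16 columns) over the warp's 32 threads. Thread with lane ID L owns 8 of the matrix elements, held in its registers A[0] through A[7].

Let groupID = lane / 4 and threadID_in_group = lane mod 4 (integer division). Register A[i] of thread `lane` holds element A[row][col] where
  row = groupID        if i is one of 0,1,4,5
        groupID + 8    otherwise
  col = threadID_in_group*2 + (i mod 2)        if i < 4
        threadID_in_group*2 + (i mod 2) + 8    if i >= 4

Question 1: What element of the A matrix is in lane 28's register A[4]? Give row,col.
7,8

L=28⇒gr=28>>2=7, th=28&3=0
[4]⇒row 7+0=7  col 0·2+0+8=8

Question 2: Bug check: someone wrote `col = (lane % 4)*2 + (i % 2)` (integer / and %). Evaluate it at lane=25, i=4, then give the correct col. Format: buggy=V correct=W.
`(lane % 4)*2 + (i % 2)`[25,4]->2
25: g=6,t=1
[4] (6+0,1*2+0+8) = (6,10)
col: 2 vs 10

buggy=2 correct=10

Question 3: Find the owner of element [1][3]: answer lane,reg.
r=1→G=1,rhi=0  c=3→chi=0,T=1,p=1
L=1*4+1=5  i=0*4+0*2+1=1

5,1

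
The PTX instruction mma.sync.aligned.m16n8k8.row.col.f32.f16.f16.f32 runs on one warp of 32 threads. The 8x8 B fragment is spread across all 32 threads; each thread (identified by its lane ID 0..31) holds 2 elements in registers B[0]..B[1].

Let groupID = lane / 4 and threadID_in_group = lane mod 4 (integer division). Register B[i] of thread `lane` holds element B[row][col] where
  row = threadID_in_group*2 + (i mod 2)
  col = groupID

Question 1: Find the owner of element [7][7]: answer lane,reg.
31,1

c=7⇒gr=7  r=7⇒th=3,odd=1
L=7*4+3=31  i=1=1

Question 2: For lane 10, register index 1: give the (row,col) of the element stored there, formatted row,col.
10: grp=2,tig=2
[1] (2*2+1,2) = (5,2)

5,2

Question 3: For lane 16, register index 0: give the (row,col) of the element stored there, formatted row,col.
0,4

lane 16: gr=4 (16/4), th=0 (16%4)
i=0: r=0*2+0=0, c=gr=4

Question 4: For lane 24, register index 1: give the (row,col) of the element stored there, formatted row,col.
1,6

lane 24: gid=6 (24/4), tid=0 (24%4)
i=1: r=0*2+1=1, c=gid=6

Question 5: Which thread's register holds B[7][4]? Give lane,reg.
19,1

c:4=>grp=4  r:7=>tig=3,lo=1
L=4*4+3=19  i=1=1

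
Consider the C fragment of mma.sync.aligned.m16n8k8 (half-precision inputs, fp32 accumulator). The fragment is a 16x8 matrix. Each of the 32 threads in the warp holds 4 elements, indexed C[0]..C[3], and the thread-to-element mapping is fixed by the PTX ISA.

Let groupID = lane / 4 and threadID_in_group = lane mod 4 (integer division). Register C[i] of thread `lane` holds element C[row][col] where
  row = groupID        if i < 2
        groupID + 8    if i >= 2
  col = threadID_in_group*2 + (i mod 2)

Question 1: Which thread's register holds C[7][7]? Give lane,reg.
31,1

r=7⇒gr=7,Rb=0  c=7⇒th=3,odd=1
L=7*4+3=31  i=0*2+1=1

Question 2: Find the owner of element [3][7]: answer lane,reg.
r=3->g=3,rb=0  c=7->t=3,b0=1
L=3*4+3=15  i=0*2+1=1

15,1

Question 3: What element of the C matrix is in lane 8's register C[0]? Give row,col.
8: grp=2,tig=0
[0] (2+0,0*2+0) = (2,0)

2,0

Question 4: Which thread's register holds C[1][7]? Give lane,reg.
r=1→G=1,rhi=0  c=7→T=3,p=1
L=1*4+3=7  i=0*2+1=1

7,1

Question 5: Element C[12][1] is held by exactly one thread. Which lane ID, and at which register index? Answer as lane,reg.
16,3

r:12=>grp=4,rB=1  c:1=>tig=0,lo=1
L=4*4+0=16  i=1*2+1=3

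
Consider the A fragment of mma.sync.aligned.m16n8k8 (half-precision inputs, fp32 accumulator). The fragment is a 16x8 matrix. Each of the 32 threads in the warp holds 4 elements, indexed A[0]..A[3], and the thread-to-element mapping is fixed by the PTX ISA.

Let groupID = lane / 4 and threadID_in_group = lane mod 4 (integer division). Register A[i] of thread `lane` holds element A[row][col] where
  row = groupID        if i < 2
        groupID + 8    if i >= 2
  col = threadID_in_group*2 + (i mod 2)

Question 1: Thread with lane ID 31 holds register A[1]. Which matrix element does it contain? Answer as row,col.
7,7

L=31⇒gr=31>>2=7, th=31&3=3
[1]⇒row 7+0=7  col 3·2+1=7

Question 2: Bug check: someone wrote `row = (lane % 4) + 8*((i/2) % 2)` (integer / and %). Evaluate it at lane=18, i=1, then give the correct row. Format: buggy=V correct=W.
buggy=2 correct=4

`(lane % 4) + 8*((i/2) % 2)`[18,1]->2
18: gid=4,tid=2
[1] (4+0,2*2+1) = (4,5)
row: 2 vs 4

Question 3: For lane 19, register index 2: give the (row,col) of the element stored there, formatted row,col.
19: gid=4,tid=3
[2] (4+8,3*2+0) = (12,6)

12,6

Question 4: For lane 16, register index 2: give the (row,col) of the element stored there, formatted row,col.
12,0

lane 16: gid=4 (16/4), tid=0 (16%4)
i=2: r=4+8=12, c=0*2+0=0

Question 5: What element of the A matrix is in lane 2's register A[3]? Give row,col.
8,5

lane 2: gr=0 (2/4), th=2 (2%4)
i=3: r=0+8=8, c=2*2+1=5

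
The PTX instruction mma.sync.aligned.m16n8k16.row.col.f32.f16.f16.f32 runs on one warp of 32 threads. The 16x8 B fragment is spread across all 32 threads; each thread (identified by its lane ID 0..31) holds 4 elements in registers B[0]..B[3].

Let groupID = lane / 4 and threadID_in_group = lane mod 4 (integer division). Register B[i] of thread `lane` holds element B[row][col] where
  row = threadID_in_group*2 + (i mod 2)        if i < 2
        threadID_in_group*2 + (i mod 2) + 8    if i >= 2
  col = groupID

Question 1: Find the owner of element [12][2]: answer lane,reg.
c=2→G=2  r=12→rhi=1,T=2,p=0
L=2*4+2=10  i=1*2+0=2

10,2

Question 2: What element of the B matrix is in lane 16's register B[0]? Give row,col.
lane 16: G=4 (16/4), T=0 (16%4)
i=0: r=0*2+0+0=0, c=G=4

0,4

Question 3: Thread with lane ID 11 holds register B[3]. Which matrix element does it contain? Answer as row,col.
lane 11=>11/4=2, 11 mod 4=3
i=3  r:2·3+1+8=>15  c:2

15,2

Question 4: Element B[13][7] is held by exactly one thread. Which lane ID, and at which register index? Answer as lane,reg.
c=7→G=7  r=13→rhi=1,T=2,p=1
L=7*4+2=30  i=1*2+1=3

30,3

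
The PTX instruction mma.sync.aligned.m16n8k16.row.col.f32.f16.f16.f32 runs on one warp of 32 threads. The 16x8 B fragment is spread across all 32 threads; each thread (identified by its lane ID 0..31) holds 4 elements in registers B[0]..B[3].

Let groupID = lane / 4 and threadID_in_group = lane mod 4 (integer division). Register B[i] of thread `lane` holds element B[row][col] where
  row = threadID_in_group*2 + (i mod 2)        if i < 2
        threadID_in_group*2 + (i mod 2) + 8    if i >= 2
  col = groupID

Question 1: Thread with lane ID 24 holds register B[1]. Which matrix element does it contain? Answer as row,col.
lane 24: gid=6 (24/4), tid=0 (24%4)
i=1: r=0*2+1+0=1, c=gid=6

1,6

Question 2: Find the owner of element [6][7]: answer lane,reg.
31,0

c=7->g=7  r=6->rb=0,t=3,b0=0
L=7*4+3=31  i=0*2+0=0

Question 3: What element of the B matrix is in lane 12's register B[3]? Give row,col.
lane 12->12/4=3, 12 mod 4=0
i=3  r:2·0+1+8->9  c:3

9,3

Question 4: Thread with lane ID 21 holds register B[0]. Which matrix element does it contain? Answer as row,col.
2,5

L=21⇒gr=21>>2=5, th=21&3=1
[0]⇒row 1·2+0+0=2  col gr=5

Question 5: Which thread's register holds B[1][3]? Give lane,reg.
c: 3->gid=3  r: 1->r8=0,tid=0,i&1=1
L=3*4+0=12  i=0*2+1=1

12,1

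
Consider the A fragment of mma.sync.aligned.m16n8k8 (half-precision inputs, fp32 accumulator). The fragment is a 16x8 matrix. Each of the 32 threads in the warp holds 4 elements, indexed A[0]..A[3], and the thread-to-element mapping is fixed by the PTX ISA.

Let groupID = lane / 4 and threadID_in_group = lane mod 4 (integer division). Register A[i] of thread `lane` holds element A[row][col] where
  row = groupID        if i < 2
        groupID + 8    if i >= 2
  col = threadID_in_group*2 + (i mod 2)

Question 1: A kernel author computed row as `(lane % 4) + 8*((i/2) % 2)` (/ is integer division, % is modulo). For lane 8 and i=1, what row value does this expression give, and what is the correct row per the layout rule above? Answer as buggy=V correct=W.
`(lane % 4) + 8*((i/2) % 2)`[8,1]=>0
8: grp=2,tig=0
[1] (2+0,0*2+1) = (2,1)
row: 0 vs 2

buggy=0 correct=2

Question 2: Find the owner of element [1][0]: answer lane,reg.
r=1→G=1,rhi=0  c=0→T=0,p=0
L=1*4+0=4  i=0*2+0=0

4,0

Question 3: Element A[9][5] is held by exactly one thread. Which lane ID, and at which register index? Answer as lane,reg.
6,3

r=9⇒gr=1,Rb=1  c=5⇒th=2,odd=1
L=1*4+2=6  i=1*2+1=3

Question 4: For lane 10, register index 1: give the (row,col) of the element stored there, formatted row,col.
2,5

lane 10→10/4=2, 10 mod 4=2
i=1  r:2+0→2  c:2·2+1→5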